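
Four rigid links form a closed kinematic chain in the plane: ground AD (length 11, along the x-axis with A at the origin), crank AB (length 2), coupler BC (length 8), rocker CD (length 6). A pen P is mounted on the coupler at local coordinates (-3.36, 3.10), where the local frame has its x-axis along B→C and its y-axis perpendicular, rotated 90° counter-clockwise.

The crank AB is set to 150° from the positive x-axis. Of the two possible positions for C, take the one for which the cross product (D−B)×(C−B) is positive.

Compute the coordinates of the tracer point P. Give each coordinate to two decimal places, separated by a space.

-5.83 3.04

A=(0,0), D=(11.00,0)
B = A + 2.00·(cos150°, sin150°) = (-1.7321, 1.0000)
|BD| = 12.7713
circle(B,8.00) ∩ circle(D,6.00): a=7.4818, h=2.8323
  candidates: C₊=(5.9486,3.2378) cross=36.172; C₋=(5.5050,-2.4095) cross=-36.172
  mode + wants cross > 0 → take C=(5.9486,3.2378) (cross=36.172)
ex = (C−B)/|BC| = (0.9601,0.2797); ey = (-0.2797,0.9601)
P = B + -3.36·ex + 3.10·ey = (-5.8251,3.0364)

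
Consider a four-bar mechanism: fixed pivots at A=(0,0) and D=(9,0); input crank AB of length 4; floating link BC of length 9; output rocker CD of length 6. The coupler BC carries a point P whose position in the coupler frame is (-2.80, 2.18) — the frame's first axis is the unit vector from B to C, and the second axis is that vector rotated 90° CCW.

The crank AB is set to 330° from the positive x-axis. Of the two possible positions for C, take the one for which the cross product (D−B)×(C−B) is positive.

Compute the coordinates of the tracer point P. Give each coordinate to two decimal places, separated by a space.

0.20 -3.40

A=(0,0), D=(9.00,0)
B = A + 4.00·(cos330°, sin330°) = (3.4641, -2.0000)
|BD| = 5.8861
circle(B,9.00) ∩ circle(D,6.00): a=6.7656, h=5.9352
  candidates: C₊=(7.8105,5.8809) cross=34.935; C₋=(11.8439,-5.2832) cross=-34.935
  mode + wants cross > 0 → take C=(7.8105,5.8809) (cross=34.935)
ex = (C−B)/|BC| = (0.4829,0.8757); ey = (-0.8757,0.4829)
P = B + -2.80·ex + 2.18·ey = (0.2030,-3.3990)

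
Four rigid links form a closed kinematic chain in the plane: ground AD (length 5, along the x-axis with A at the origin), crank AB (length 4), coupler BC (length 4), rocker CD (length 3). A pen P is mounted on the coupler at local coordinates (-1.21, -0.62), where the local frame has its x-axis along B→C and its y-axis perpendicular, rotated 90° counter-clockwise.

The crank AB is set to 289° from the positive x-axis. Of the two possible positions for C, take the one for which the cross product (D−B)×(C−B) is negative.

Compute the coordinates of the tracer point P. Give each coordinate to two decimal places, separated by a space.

A=(0,0), D=(5.00,0)
B = A + 4.00·(cos289°, sin289°) = (1.3023, -3.7821)
|BD| = 5.2894
circle(B,4.00) ∩ circle(D,3.00): a=3.3064, h=2.2512
  candidates: C₊=(2.0041,0.1559) cross=11.907; C₋=(5.2234,-2.9917) cross=-11.907
  mode - wants cross < 0 → take C=(5.2234,-2.9917) (cross=-11.907)
ex = (C−B)/|BC| = (0.9803,0.1976); ey = (-0.1976,0.9803)
P = B + -1.21·ex + -0.62·ey = (0.2386,-4.6289)

0.24 -4.63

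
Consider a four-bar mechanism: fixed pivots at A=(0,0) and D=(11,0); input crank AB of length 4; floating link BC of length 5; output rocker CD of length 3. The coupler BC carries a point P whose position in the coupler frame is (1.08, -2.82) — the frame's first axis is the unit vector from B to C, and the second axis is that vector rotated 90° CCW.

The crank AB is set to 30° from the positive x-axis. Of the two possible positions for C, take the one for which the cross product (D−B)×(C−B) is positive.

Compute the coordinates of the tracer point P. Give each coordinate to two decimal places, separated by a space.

A=(0,0), D=(11.00,0)
B = A + 4.00·(cos30°, sin30°) = (3.4641, 2.0000)
|BD| = 7.7968
circle(B,5.00) ∩ circle(D,3.00): a=4.9245, h=0.8659
  candidates: C₊=(8.4459,1.5737) cross=6.751; C₋=(8.0017,-0.1001) cross=-6.751
  mode + wants cross > 0 → take C=(8.4459,1.5737) (cross=6.751)
ex = (C−B)/|BC| = (0.9964,-0.0853); ey = (0.0853,0.9964)
P = B + 1.08·ex + -2.82·ey = (4.2997,-0.9018)

4.30 -0.90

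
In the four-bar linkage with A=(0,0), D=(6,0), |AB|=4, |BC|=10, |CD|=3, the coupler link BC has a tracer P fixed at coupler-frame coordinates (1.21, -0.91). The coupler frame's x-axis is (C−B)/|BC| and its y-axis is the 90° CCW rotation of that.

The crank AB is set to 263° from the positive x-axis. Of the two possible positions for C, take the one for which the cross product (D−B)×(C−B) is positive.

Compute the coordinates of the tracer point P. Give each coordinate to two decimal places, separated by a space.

A=(0,0), D=(6.00,0)
B = A + 4.00·(cos263°, sin263°) = (-0.4875, -3.9702)
|BD| = 7.6059
circle(B,10.00) ∩ circle(D,3.00): a=9.7851, h=2.0618
  candidates: C₊=(6.7826,2.8961) cross=15.682; C₋=(8.9350,-0.6211) cross=-15.682
  mode + wants cross > 0 → take C=(6.7826,2.8961) (cross=15.682)
ex = (C−B)/|BC| = (0.7270,0.6866); ey = (-0.6866,0.7270)
P = B + 1.21·ex + -0.91·ey = (1.0170,-3.8009)

1.02 -3.80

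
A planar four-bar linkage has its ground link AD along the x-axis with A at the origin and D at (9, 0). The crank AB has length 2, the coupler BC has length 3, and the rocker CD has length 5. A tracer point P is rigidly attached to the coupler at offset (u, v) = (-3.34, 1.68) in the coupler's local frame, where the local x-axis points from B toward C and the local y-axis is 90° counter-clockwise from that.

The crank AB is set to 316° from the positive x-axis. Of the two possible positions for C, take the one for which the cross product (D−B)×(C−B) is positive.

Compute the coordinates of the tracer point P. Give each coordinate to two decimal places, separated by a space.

-2.29 -1.69

A=(0,0), D=(9.00,0)
B = A + 2.00·(cos316°, sin316°) = (1.4387, -1.3893)
|BD| = 7.6879
circle(B,3.00) ∩ circle(D,5.00): a=2.8034, h=1.0683
  candidates: C₊=(4.0028,0.1680) cross=8.213; C₋=(4.3889,-1.9334) cross=-8.213
  mode + wants cross > 0 → take C=(4.0028,0.1680) (cross=8.213)
ex = (C−B)/|BC| = (0.8547,0.5191); ey = (-0.5191,0.8547)
P = B + -3.34·ex + 1.68·ey = (-2.2882,-1.6872)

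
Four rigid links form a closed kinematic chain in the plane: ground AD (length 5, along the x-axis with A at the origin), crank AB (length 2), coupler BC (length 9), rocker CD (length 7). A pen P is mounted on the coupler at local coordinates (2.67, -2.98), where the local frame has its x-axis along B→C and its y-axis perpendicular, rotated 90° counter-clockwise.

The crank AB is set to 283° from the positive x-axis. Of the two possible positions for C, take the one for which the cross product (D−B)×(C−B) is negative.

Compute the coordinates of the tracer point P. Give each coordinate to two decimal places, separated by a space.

1.45 -5.82

A=(0,0), D=(5.00,0)
B = A + 2.00·(cos283°, sin283°) = (0.4499, -1.9487)
|BD| = 4.9498
circle(B,9.00) ∩ circle(D,7.00): a=5.7073, h=6.9589
  candidates: C₊=(2.9566,6.6951) cross=34.445; C₋=(8.4360,-6.0987) cross=-34.445
  mode - wants cross < 0 → take C=(8.4360,-6.0987) (cross=-34.445)
ex = (C−B)/|BC| = (0.8873,-0.4611); ey = (0.4611,0.8873)
P = B + 2.67·ex + -2.98·ey = (1.4450,-5.8242)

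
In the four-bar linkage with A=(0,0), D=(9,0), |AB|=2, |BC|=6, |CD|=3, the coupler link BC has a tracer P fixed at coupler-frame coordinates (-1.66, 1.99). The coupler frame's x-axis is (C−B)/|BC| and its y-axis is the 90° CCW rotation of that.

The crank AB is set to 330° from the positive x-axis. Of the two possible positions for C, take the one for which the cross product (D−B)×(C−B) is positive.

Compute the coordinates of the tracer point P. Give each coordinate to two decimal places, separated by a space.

-0.72 -0.16

A=(0,0), D=(9.00,0)
B = A + 2.00·(cos330°, sin330°) = (1.7321, -1.0000)
|BD| = 7.3364
circle(B,6.00) ∩ circle(D,3.00): a=5.5083, h=2.3787
  candidates: C₊=(6.8648,2.1073) cross=17.451; C₋=(7.5132,-2.6057) cross=-17.451
  mode + wants cross > 0 → take C=(6.8648,2.1073) (cross=17.451)
ex = (C−B)/|BC| = (0.8555,0.5179); ey = (-0.5179,0.8555)
P = B + -1.66·ex + 1.99·ey = (-0.7186,-0.1573)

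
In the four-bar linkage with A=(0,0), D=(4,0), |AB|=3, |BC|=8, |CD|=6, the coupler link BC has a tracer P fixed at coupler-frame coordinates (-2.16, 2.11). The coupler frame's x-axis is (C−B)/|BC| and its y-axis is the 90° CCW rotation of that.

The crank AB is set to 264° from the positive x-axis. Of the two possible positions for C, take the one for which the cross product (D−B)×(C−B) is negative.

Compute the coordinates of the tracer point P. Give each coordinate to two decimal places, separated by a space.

A=(0,0), D=(4.00,0)
B = A + 3.00·(cos264°, sin264°) = (-0.3136, -2.9836)
|BD| = 5.2449
circle(B,8.00) ∩ circle(D,6.00): a=5.2917, h=5.9998
  candidates: C₊=(0.6255,4.9611) cross=31.468; C₋=(7.4515,-4.9078) cross=-31.468
  mode - wants cross < 0 → take C=(7.4515,-4.9078) (cross=-31.468)
ex = (C−B)/|BC| = (0.9706,-0.2405); ey = (0.2405,0.9706)
P = B + -2.16·ex + 2.11·ey = (-1.9026,-0.4160)

-1.90 -0.42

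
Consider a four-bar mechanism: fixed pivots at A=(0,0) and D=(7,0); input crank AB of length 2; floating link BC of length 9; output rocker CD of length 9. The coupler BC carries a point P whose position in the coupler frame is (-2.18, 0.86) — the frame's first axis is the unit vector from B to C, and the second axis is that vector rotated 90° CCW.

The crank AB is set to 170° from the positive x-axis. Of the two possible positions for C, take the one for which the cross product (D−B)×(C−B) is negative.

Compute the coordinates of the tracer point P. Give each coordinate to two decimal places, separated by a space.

-2.22 2.68

A=(0,0), D=(7.00,0)
B = A + 2.00·(cos170°, sin170°) = (-1.9696, 0.3473)
|BD| = 8.9763
circle(B,9.00) ∩ circle(D,9.00): a=4.4882, h=7.8010
  candidates: C₊=(2.8170,7.9689) cross=70.025; C₋=(2.2134,-7.6216) cross=-70.025
  mode - wants cross < 0 → take C=(2.2134,-7.6216) (cross=-70.025)
ex = (C−B)/|BC| = (0.4648,-0.8854); ey = (0.8854,0.4648)
P = B + -2.18·ex + 0.86·ey = (-2.2214,2.6772)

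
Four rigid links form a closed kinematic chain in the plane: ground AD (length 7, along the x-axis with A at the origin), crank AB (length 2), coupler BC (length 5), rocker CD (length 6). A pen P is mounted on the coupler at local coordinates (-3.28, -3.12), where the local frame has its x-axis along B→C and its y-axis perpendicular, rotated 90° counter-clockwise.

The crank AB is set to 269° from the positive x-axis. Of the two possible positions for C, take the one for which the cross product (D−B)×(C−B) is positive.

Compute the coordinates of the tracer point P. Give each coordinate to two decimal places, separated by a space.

A=(0,0), D=(7.00,0)
B = A + 2.00·(cos269°, sin269°) = (-0.0349, -1.9997)
|BD| = 7.3136
circle(B,5.00) ∩ circle(D,6.00): a=2.9048, h=4.0697
  candidates: C₊=(1.6464,2.7091) cross=29.764; C₋=(3.8719,-5.1201) cross=-29.764
  mode + wants cross > 0 → take C=(1.6464,2.7091) (cross=29.764)
ex = (C−B)/|BC| = (0.3363,0.9418); ey = (-0.9418,0.3363)
P = B + -3.28·ex + -3.12·ey = (1.8004,-6.1378)

1.80 -6.14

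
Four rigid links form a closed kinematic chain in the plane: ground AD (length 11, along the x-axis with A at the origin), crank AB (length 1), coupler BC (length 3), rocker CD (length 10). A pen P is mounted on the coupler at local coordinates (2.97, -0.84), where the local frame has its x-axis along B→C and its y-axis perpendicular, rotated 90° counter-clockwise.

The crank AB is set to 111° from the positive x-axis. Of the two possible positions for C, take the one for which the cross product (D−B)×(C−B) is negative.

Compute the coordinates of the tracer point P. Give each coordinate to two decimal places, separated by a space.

A=(0,0), D=(11.00,0)
B = A + 1.00·(cos111°, sin111°) = (-0.3584, 0.9336)
|BD| = 11.3967
circle(B,3.00) ∩ circle(D,10.00): a=1.7059, h=2.4677
  candidates: C₊=(1.5440,3.2533) cross=28.124; C₋=(1.1397,-1.6656) cross=-28.124
  mode - wants cross < 0 → take C=(1.1397,-1.6656) (cross=-28.124)
ex = (C−B)/|BC| = (0.4994,-0.8664); ey = (0.8664,0.4994)
P = B + 2.97·ex + -0.84·ey = (0.3969,-2.0591)

0.40 -2.06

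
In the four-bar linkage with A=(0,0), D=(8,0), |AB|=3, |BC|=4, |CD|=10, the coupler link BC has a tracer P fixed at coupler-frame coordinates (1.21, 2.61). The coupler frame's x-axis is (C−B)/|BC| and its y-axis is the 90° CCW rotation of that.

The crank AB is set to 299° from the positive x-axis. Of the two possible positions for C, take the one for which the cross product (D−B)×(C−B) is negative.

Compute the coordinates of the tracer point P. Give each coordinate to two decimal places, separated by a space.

3.64 -4.49

A=(0,0), D=(8.00,0)
B = A + 3.00·(cos299°, sin299°) = (1.4544, -2.6239)
|BD| = 7.0519
circle(B,4.00) ∩ circle(D,10.00): a=-2.4299, h=3.1774
  candidates: C₊=(-1.9832,-0.5788) cross=22.406; C₋=(0.3812,-6.4772) cross=-22.406
  mode - wants cross < 0 → take C=(0.3812,-6.4772) (cross=-22.406)
ex = (C−B)/|BC| = (-0.2683,-0.9633); ey = (0.9633,-0.2683)
P = B + 1.21·ex + 2.61·ey = (3.6441,-4.4898)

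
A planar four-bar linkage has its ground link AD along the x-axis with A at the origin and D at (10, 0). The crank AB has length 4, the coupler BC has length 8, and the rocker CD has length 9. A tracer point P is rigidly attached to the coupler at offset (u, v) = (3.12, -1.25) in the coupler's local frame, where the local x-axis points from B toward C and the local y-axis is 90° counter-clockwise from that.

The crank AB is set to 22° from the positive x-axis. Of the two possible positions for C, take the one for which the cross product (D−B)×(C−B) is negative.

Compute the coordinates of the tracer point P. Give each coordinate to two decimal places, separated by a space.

2.49 -1.63

A=(0,0), D=(10.00,0)
B = A + 4.00·(cos22°, sin22°) = (3.7087, 1.4984)
|BD| = 6.4672
circle(B,8.00) ∩ circle(D,9.00): a=1.9193, h=7.7664
  candidates: C₊=(7.3752,8.6088) cross=50.227; C₋=(3.7764,-6.5013) cross=-50.227
  mode - wants cross < 0 → take C=(3.7764,-6.5013) (cross=-50.227)
ex = (C−B)/|BC| = (0.0085,-1.0000); ey = (1.0000,0.0085)
P = B + 3.12·ex + -1.25·ey = (2.4852,-1.6320)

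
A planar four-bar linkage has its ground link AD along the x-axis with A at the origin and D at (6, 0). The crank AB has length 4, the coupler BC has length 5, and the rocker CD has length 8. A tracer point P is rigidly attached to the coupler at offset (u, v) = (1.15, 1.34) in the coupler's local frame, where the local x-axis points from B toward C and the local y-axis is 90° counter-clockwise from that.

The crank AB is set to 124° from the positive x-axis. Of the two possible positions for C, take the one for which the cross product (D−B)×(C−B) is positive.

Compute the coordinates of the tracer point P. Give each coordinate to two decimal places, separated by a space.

A=(0,0), D=(6.00,0)
B = A + 4.00·(cos124°, sin124°) = (-2.2368, 3.3162)
|BD| = 8.8793
circle(B,5.00) ∩ circle(D,8.00): a=2.2435, h=4.4684
  candidates: C₊=(1.5132,6.6234) cross=39.676; C₋=(-1.8244,-1.6668) cross=-39.676
  mode + wants cross > 0 → take C=(1.5132,6.6234) (cross=39.676)
ex = (C−B)/|BC| = (0.7500,0.6614); ey = (-0.6614,0.7500)
P = B + 1.15·ex + 1.34·ey = (-2.2606,5.0818)

-2.26 5.08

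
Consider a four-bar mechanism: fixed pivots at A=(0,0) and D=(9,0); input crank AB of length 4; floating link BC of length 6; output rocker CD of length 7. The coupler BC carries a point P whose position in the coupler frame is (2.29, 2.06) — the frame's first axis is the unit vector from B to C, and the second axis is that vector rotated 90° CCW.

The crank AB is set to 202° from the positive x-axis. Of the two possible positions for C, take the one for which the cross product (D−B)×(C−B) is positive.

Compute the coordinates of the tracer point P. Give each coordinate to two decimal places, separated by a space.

A=(0,0), D=(9.00,0)
B = A + 4.00·(cos202°, sin202°) = (-3.7087, -1.4984)
|BD| = 12.7968
circle(B,6.00) ∩ circle(D,7.00): a=5.8904, h=1.1414
  candidates: C₊=(2.0075,0.3248) cross=14.606; C₋=(2.2748,-1.9422) cross=-14.606
  mode + wants cross > 0 → take C=(2.0075,0.3248) (cross=14.606)
ex = (C−B)/|BC| = (0.9527,0.3039); ey = (-0.3039,0.9527)
P = B + 2.29·ex + 2.06·ey = (-2.1530,1.1600)

-2.15 1.16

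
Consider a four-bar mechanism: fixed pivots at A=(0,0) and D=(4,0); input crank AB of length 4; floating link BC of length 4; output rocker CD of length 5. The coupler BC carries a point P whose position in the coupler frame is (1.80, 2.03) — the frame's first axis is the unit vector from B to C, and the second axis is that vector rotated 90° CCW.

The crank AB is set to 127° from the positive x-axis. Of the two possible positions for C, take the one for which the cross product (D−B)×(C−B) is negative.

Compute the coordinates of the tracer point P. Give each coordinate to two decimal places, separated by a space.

0.13 2.24

A=(0,0), D=(4.00,0)
B = A + 4.00·(cos127°, sin127°) = (-2.4073, 3.1945)
|BD| = 7.1595
circle(B,4.00) ∩ circle(D,5.00): a=2.9512, h=2.7001
  candidates: C₊=(1.4386,4.2941) cross=19.331; C₋=(-0.9709,-0.5387) cross=-19.331
  mode - wants cross < 0 → take C=(-0.9709,-0.5387) (cross=-19.331)
ex = (C−B)/|BC| = (0.3591,-0.9333); ey = (0.9333,0.3591)
P = B + 1.80·ex + 2.03·ey = (0.1337,2.2436)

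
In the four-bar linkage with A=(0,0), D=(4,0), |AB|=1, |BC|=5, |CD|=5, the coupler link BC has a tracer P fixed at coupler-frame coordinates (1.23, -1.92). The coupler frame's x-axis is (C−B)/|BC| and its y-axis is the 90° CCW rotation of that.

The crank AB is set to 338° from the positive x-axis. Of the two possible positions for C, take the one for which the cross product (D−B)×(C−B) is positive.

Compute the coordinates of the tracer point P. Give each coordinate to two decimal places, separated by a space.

A=(0,0), D=(4.00,0)
B = A + 1.00·(cos338°, sin338°) = (0.9272, -0.3746)
|BD| = 3.0956
circle(B,5.00) ∩ circle(D,5.00): a=1.5478, h=4.7544
  candidates: C₊=(1.8882,4.5322) cross=14.718; C₋=(3.0389,-4.9068) cross=-14.718
  mode + wants cross > 0 → take C=(1.8882,4.5322) (cross=14.718)
ex = (C−B)/|BC| = (0.1922,0.9814); ey = (-0.9814,0.1922)
P = B + 1.23·ex + -1.92·ey = (3.0478,0.4634)

3.05 0.46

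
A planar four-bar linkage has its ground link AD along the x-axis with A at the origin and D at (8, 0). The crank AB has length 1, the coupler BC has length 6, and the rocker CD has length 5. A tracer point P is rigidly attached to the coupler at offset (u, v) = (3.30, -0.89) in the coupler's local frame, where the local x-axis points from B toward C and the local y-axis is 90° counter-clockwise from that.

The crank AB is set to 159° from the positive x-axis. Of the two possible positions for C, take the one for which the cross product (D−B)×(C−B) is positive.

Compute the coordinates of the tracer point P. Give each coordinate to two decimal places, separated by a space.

A=(0,0), D=(8.00,0)
B = A + 1.00·(cos159°, sin159°) = (-0.9336, 0.3584)
|BD| = 8.9408
circle(B,6.00) ∩ circle(D,5.00): a=5.0855, h=3.1839
  candidates: C₊=(4.2755,3.3359) cross=28.467; C₋=(4.0203,-3.0268) cross=-28.467
  mode + wants cross > 0 → take C=(4.2755,3.3359) (cross=28.467)
ex = (C−B)/|BC| = (0.8682,0.4963); ey = (-0.4963,0.8682)
P = B + 3.30·ex + -0.89·ey = (2.3731,1.2233)

2.37 1.22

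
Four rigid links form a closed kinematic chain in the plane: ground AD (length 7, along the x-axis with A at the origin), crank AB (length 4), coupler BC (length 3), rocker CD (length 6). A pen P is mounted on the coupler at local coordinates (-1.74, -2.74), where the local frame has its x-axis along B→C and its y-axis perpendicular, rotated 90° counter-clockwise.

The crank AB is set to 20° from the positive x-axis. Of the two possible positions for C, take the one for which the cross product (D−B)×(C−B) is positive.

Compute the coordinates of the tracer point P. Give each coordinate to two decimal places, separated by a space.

6.94 0.72

A=(0,0), D=(7.00,0)
B = A + 4.00·(cos20°, sin20°) = (3.7588, 1.3681)
|BD| = 3.5181
circle(B,3.00) ∩ circle(D,6.00): a=-2.0782, h=2.1636
  candidates: C₊=(2.6855,4.1695) cross=7.612; C₋=(1.0028,0.1829) cross=-7.612
  mode + wants cross > 0 → take C=(2.6855,4.1695) (cross=7.612)
ex = (C−B)/|BC| = (-0.3578,0.9338); ey = (-0.9338,-0.3578)
P = B + -1.74·ex + -2.74·ey = (6.9399,0.7235)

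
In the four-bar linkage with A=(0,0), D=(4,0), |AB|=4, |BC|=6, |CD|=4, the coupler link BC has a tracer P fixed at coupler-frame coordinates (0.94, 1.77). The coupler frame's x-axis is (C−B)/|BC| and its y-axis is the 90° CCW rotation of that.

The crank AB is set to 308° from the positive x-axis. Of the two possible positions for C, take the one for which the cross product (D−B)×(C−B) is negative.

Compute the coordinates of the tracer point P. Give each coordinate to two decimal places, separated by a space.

2.60 -1.15

A=(0,0), D=(4.00,0)
B = A + 4.00·(cos308°, sin308°) = (2.4626, -3.1520)
|BD| = 3.5070
circle(B,6.00) ∩ circle(D,4.00): a=4.6049, h=3.8464
  candidates: C₊=(1.0242,2.6730) cross=13.489; C₋=(7.9384,-0.6993) cross=-13.489
  mode - wants cross < 0 → take C=(7.9384,-0.6993) (cross=-13.489)
ex = (C−B)/|BC| = (0.9126,0.4088); ey = (-0.4088,0.9126)
P = B + 0.94·ex + 1.77·ey = (2.5969,-1.1524)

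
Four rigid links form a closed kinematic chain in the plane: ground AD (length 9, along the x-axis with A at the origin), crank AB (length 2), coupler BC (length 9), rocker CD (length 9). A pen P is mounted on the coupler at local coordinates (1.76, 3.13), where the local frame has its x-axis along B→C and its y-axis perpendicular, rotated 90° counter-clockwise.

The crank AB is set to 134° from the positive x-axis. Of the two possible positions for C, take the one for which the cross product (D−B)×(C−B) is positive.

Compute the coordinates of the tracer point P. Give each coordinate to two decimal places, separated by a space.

A=(0,0), D=(9.00,0)
B = A + 2.00·(cos134°, sin134°) = (-1.3893, 1.4387)
|BD| = 10.4885
circle(B,9.00) ∩ circle(D,9.00): a=5.2442, h=7.3142
  candidates: C₊=(4.8086,7.9644) cross=76.715; C₋=(2.8021,-6.5258) cross=-76.715
  mode + wants cross > 0 → take C=(4.8086,7.9644) (cross=76.715)
ex = (C−B)/|BC| = (0.6887,0.7251); ey = (-0.7251,0.6887)
P = B + 1.76·ex + 3.13·ey = (-2.4468,4.8703)

-2.45 4.87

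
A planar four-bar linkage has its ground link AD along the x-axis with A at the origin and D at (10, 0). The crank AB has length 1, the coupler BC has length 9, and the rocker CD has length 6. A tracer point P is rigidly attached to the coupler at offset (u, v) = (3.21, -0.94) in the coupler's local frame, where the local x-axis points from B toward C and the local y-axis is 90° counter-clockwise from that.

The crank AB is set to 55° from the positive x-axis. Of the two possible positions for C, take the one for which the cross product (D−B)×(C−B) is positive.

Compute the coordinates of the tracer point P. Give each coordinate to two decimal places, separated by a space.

3.78 1.77

A=(0,0), D=(10.00,0)
B = A + 1.00·(cos55°, sin55°) = (0.5736, 0.8192)
|BD| = 9.4619
circle(B,9.00) ∩ circle(D,6.00): a=7.1089, h=5.5194
  candidates: C₊=(8.1336,5.7023) cross=52.224; C₋=(7.1780,-5.2949) cross=-52.224
  mode + wants cross > 0 → take C=(8.1336,5.7023) (cross=52.224)
ex = (C−B)/|BC| = (0.8400,0.5426); ey = (-0.5426,0.8400)
P = B + 3.21·ex + -0.94·ey = (3.7800,1.7712)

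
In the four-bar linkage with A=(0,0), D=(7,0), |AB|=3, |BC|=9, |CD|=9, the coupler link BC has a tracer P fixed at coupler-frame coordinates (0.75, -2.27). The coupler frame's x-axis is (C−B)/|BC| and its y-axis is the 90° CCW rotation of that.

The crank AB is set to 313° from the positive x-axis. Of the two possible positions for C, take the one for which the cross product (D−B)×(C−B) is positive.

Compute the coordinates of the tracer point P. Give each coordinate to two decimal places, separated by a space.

4.22 -1.20

A=(0,0), D=(7.00,0)
B = A + 3.00·(cos313°, sin313°) = (2.0460, -2.1941)
|BD| = 5.4181
circle(B,9.00) ∩ circle(D,9.00): a=2.7091, h=8.5826
  candidates: C₊=(1.0475,6.7504) cross=46.502; C₋=(7.9985,-8.9444) cross=-46.502
  mode + wants cross > 0 → take C=(1.0475,6.7504) (cross=46.502)
ex = (C−B)/|BC| = (-0.1109,0.9938); ey = (-0.9938,-0.1109)
P = B + 0.75·ex + -2.27·ey = (4.2188,-1.1968)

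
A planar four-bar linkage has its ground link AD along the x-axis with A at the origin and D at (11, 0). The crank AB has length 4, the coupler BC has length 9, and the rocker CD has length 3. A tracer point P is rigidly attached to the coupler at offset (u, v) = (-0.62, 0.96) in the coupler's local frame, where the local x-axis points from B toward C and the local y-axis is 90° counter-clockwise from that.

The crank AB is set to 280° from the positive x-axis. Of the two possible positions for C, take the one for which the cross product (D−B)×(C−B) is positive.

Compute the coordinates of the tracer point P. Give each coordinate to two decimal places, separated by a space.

A=(0,0), D=(11.00,0)
B = A + 4.00·(cos280°, sin280°) = (0.6946, -3.9392)
|BD| = 11.0326
circle(B,9.00) ∩ circle(D,3.00): a=8.7794, h=1.9806
  candidates: C₊=(8.1881,1.0455) cross=21.851; C₋=(9.6024,-2.6546) cross=-21.851
  mode + wants cross > 0 → take C=(8.1881,1.0455) (cross=21.851)
ex = (C−B)/|BC| = (0.8326,0.5539); ey = (-0.5539,0.8326)
P = B + -0.62·ex + 0.96·ey = (-0.3533,-3.4833)

-0.35 -3.48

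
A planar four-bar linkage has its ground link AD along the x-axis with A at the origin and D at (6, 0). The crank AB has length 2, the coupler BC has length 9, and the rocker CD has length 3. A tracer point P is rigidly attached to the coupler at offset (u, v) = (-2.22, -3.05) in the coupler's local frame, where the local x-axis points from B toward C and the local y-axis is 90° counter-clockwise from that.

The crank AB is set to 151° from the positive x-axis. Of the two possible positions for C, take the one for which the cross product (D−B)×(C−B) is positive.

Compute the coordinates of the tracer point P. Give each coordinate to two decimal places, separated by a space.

-3.30 -2.47

A=(0,0), D=(6.00,0)
B = A + 2.00·(cos151°, sin151°) = (-1.7492, 0.9696)
|BD| = 7.8097
circle(B,9.00) ∩ circle(D,3.00): a=8.5145, h=2.9160
  candidates: C₊=(7.0614,2.8060) cross=22.773; C₋=(6.3373,-2.9810) cross=-22.773
  mode + wants cross > 0 → take C=(7.0614,2.8060) (cross=22.773)
ex = (C−B)/|BC| = (0.9790,0.2040); ey = (-0.2040,0.9790)
P = B + -2.22·ex + -3.05·ey = (-3.3002,-2.4692)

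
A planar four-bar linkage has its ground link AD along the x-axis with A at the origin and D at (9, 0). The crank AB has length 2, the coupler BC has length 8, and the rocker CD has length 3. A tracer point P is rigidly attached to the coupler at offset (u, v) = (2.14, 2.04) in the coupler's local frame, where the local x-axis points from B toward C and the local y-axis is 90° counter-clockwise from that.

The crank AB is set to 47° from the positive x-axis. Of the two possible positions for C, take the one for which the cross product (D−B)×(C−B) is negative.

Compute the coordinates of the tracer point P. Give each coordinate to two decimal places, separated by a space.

4.27 2.02

A=(0,0), D=(9.00,0)
B = A + 2.00·(cos47°, sin47°) = (1.3640, 1.4627)
|BD| = 7.7748
circle(B,8.00) ∩ circle(D,3.00): a=7.4245, h=2.9795
  candidates: C₊=(9.2164,2.9922) cross=23.165; C₋=(8.0954,-2.8604) cross=-23.165
  mode - wants cross < 0 → take C=(8.0954,-2.8604) (cross=-23.165)
ex = (C−B)/|BC| = (0.8414,-0.5404); ey = (0.5404,0.8414)
P = B + 2.14·ex + 2.04·ey = (4.2670,2.0228)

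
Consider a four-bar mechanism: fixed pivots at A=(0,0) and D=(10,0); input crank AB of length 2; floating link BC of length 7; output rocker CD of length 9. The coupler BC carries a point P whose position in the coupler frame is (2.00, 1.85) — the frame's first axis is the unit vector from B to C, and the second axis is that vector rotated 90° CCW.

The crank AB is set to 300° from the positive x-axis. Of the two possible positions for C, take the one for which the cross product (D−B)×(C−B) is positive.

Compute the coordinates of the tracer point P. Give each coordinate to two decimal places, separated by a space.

-0.35 0.63

A=(0,0), D=(10.00,0)
B = A + 2.00·(cos300°, sin300°) = (1.0000, -1.7321)
|BD| = 9.1652
circle(B,7.00) ∩ circle(D,9.00): a=2.8368, h=6.3994
  candidates: C₊=(2.5763,5.0882) cross=58.652; C₋=(4.9951,-7.4800) cross=-58.652
  mode + wants cross > 0 → take C=(2.5763,5.0882) (cross=58.652)
ex = (C−B)/|BC| = (0.2252,0.9743); ey = (-0.9743,0.2252)
P = B + 2.00·ex + 1.85·ey = (-0.3521,0.6332)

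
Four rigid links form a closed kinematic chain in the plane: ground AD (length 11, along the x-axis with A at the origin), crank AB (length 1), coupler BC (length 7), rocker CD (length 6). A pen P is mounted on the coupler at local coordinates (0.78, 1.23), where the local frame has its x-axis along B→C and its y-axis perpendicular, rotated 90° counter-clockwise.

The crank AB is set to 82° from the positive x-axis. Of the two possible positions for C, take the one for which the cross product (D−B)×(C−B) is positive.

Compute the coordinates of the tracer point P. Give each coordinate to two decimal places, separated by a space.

A=(0,0), D=(11.00,0)
B = A + 1.00·(cos82°, sin82°) = (0.1392, 0.9903)
|BD| = 10.9059
circle(B,7.00) ∩ circle(D,6.00): a=6.0489, h=3.5228
  candidates: C₊=(6.4830,3.9493) cross=38.419; C₋=(5.8433,-3.0672) cross=-38.419
  mode + wants cross > 0 → take C=(6.4830,3.9493) (cross=38.419)
ex = (C−B)/|BC| = (0.9063,0.4227); ey = (-0.4227,0.9063)
P = B + 0.78·ex + 1.23·ey = (0.3261,2.4347)

0.33 2.43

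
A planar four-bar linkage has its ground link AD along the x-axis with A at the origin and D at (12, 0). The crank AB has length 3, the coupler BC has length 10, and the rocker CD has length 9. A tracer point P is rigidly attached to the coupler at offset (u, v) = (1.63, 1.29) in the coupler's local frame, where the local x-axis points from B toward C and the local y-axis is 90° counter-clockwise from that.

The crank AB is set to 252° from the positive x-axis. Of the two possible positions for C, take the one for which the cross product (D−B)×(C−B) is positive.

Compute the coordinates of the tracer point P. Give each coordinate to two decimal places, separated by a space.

-1.06 -0.78

A=(0,0), D=(12.00,0)
B = A + 3.00·(cos252°, sin252°) = (-0.9271, -2.8532)
|BD| = 13.2382
circle(B,10.00) ∩ circle(D,9.00): a=7.3367, h=6.7951
  candidates: C₊=(4.7727,5.3634) cross=89.954; C₋=(7.7017,-7.9073) cross=-89.954
  mode + wants cross > 0 → take C=(4.7727,5.3634) (cross=89.954)
ex = (C−B)/|BC| = (0.5700,0.8217); ey = (-0.8217,0.5700)
P = B + 1.63·ex + 1.29·ey = (-1.0579,-0.7786)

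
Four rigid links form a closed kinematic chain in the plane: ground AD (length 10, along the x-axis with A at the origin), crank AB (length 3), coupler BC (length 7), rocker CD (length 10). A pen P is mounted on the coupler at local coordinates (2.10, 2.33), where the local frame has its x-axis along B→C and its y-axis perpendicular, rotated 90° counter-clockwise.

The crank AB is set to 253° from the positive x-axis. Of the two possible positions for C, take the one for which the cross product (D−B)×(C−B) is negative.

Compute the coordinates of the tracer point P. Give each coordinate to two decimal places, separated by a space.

2.26 -2.79

A=(0,0), D=(10.00,0)
B = A + 3.00·(cos253°, sin253°) = (-0.8771, -2.8689)
|BD| = 11.2491
circle(B,7.00) ∩ circle(D,10.00): a=3.3577, h=6.1421
  candidates: C₊=(0.8031,3.9264) cross=69.094; C₋=(3.9360,-7.9516) cross=-69.094
  mode - wants cross < 0 → take C=(3.9360,-7.9516) (cross=-69.094)
ex = (C−B)/|BC| = (0.6876,-0.7261); ey = (0.7261,0.6876)
P = B + 2.10·ex + 2.33·ey = (2.2586,-2.7916)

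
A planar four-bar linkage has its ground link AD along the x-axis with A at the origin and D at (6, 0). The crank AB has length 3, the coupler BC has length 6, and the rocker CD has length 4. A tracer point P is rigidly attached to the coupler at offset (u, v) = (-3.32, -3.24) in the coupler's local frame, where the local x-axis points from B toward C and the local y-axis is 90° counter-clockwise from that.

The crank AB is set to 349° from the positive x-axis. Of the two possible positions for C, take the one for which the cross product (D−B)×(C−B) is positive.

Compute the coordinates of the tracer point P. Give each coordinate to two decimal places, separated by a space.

3.13 -5.21

A=(0,0), D=(6.00,0)
B = A + 3.00·(cos349°, sin349°) = (2.9449, -0.5724)
|BD| = 3.1083
circle(B,6.00) ∩ circle(D,4.00): a=4.7714, h=3.6379
  candidates: C₊=(6.9647,3.8819) cross=11.308; C₋=(8.3046,-3.2694) cross=-11.308
  mode + wants cross > 0 → take C=(6.9647,3.8819) (cross=11.308)
ex = (C−B)/|BC| = (0.6700,0.7424); ey = (-0.7424,0.6700)
P = B + -3.32·ex + -3.24·ey = (3.1260,-5.2079)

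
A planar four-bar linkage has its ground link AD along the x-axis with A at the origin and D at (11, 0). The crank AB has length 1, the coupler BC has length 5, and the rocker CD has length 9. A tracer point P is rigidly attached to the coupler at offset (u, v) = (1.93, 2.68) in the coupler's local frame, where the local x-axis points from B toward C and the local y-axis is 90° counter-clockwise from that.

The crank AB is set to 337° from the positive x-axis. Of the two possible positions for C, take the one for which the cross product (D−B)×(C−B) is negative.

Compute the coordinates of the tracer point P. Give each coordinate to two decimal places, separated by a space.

A=(0,0), D=(11.00,0)
B = A + 1.00·(cos337°, sin337°) = (0.9205, -0.3907)
|BD| = 10.0871
circle(B,5.00) ∩ circle(D,9.00): a=2.2677, h=4.4562
  candidates: C₊=(3.0139,4.1499) cross=44.950; C₋=(3.3591,-4.7557) cross=-44.950
  mode - wants cross < 0 → take C=(3.3591,-4.7557) (cross=-44.950)
ex = (C−B)/|BC| = (0.4877,-0.8730); ey = (0.8730,0.4877)
P = B + 1.93·ex + 2.68·ey = (4.2014,-0.7685)

4.20 -0.77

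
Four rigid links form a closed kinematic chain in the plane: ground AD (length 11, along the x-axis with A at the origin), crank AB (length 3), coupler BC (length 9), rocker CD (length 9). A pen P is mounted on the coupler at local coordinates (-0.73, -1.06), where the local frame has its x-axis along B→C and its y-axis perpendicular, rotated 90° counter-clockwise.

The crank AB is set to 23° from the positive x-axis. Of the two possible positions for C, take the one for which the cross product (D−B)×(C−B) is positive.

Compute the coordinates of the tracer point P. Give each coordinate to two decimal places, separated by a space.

A=(0,0), D=(11.00,0)
B = A + 3.00·(cos23°, sin23°) = (2.7615, 1.1722)
|BD| = 8.3215
circle(B,9.00) ∩ circle(D,9.00): a=4.1607, h=7.9805
  candidates: C₊=(8.0049,8.4870) cross=66.409; C₋=(5.7566,-7.3148) cross=-66.409
  mode + wants cross > 0 → take C=(8.0049,8.4870) (cross=66.409)
ex = (C−B)/|BC| = (0.5826,0.8128); ey = (-0.8128,0.5826)
P = B + -0.73·ex + -1.06·ey = (3.1977,-0.0387)

3.20 -0.04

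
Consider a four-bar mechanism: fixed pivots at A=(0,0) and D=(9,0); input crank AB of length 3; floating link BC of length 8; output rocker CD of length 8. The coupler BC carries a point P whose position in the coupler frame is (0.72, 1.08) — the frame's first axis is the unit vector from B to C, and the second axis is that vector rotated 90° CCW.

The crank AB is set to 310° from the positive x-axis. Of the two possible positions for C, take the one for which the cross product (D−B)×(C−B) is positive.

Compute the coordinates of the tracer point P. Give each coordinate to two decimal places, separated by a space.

A=(0,0), D=(9.00,0)
B = A + 3.00·(cos310°, sin310°) = (1.9284, -2.2981)
|BD| = 7.4357
circle(B,8.00) ∩ circle(D,8.00): a=3.7178, h=7.0836
  candidates: C₊=(3.2749,5.5877) cross=52.672; C₋=(7.6535,-7.8859) cross=-52.672
  mode + wants cross > 0 → take C=(3.2749,5.5877) (cross=52.672)
ex = (C−B)/|BC| = (0.1683,0.9857); ey = (-0.9857,0.1683)
P = B + 0.72·ex + 1.08·ey = (0.9850,-1.4066)

0.98 -1.41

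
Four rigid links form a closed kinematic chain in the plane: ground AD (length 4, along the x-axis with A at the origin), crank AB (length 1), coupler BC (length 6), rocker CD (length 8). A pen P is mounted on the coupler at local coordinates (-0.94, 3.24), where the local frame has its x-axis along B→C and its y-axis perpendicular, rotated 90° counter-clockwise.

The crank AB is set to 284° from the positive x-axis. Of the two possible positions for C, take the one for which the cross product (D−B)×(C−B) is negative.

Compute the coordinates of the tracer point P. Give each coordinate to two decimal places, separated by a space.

3.51 -0.12

A=(0,0), D=(4.00,0)
B = A + 1.00·(cos284°, sin284°) = (0.2419, -0.9703)
|BD| = 3.8813
circle(B,6.00) ∩ circle(D,8.00): a=-1.6664, h=5.7640
  candidates: C₊=(-2.8125,4.1941) cross=22.372; C₋=(0.0694,-6.9678) cross=-22.372
  mode - wants cross < 0 → take C=(0.0694,-6.9678) (cross=-22.372)
ex = (C−B)/|BC| = (-0.0288,-0.9996); ey = (0.9996,-0.0288)
P = B + -0.94·ex + 3.24·ey = (3.5076,-0.1238)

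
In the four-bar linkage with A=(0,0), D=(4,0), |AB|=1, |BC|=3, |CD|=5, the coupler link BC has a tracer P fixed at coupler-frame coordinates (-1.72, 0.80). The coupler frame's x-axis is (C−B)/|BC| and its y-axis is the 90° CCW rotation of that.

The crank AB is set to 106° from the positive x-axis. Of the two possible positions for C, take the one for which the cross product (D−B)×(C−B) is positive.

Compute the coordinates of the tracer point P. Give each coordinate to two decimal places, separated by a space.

A=(0,0), D=(4.00,0)
B = A + 1.00·(cos106°, sin106°) = (-0.2756, 0.9613)
|BD| = 4.3824
circle(B,3.00) ∩ circle(D,5.00): a=0.3657, h=2.9776
  candidates: C₊=(0.7343,3.7862) cross=13.049; C₋=(-0.5720,-2.0241) cross=-13.049
  mode + wants cross > 0 → take C=(0.7343,3.7862) (cross=13.049)
ex = (C−B)/|BC| = (0.3366,0.9416); ey = (-0.9416,0.3366)
P = B + -1.72·ex + 0.80·ey = (-1.6080,-0.3890)

-1.61 -0.39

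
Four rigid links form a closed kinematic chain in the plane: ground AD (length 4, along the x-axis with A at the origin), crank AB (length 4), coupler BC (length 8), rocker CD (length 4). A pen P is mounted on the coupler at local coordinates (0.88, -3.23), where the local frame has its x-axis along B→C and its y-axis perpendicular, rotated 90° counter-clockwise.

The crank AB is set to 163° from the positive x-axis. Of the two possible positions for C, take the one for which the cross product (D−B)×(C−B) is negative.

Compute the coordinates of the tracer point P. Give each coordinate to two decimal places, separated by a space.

A=(0,0), D=(4.00,0)
B = A + 4.00·(cos163°, sin163°) = (-3.8252, 1.1695)
|BD| = 7.9121
circle(B,8.00) ∩ circle(D,4.00): a=6.9894, h=3.8921
  candidates: C₊=(3.6627,3.9858) cross=30.795; C₋=(2.5121,-3.7130) cross=-30.795
  mode - wants cross < 0 → take C=(2.5121,-3.7130) (cross=-30.795)
ex = (C−B)/|BC| = (0.7922,-0.6103); ey = (0.6103,0.7922)
P = B + 0.88·ex + -3.23·ey = (-5.0994,-1.9263)

-5.10 -1.93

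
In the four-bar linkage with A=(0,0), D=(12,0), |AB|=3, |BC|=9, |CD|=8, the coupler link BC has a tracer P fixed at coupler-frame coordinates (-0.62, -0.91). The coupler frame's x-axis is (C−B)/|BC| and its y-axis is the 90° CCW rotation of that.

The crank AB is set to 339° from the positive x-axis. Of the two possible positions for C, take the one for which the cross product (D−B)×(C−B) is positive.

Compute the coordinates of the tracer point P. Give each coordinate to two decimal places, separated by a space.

3.25 -2.08

A=(0,0), D=(12.00,0)
B = A + 3.00·(cos339°, sin339°) = (2.8007, -1.0751)
|BD| = 9.2619
circle(B,9.00) ∩ circle(D,8.00): a=5.5487, h=7.0861
  candidates: C₊=(7.4894,6.6071) cross=65.630; C₋=(9.1344,-7.4692) cross=-65.630
  mode + wants cross > 0 → take C=(7.4894,6.6071) (cross=65.630)
ex = (C−B)/|BC| = (0.5210,0.8536); ey = (-0.8536,0.5210)
P = B + -0.62·ex + -0.91·ey = (3.2545,-2.0784)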